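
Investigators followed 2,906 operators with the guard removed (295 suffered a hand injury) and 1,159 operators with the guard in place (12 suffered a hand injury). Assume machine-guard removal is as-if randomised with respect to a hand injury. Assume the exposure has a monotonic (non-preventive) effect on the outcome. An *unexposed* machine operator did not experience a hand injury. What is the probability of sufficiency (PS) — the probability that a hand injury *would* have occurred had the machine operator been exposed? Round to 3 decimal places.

PS ≈ 0.092

p₁ = P(outcome | exposed) = 295/2906 = 0.10151
p₀ = P(outcome | unexposed) = 12/1159 = 0.010354
Under exogeneity and monotonicity, PS = (p₁ − p₀) / (1 − p₀).
PS = (0.10151 − 0.010354) / (1 − 0.010354) = 0.09116 / 0.98965 ≈ 0.0921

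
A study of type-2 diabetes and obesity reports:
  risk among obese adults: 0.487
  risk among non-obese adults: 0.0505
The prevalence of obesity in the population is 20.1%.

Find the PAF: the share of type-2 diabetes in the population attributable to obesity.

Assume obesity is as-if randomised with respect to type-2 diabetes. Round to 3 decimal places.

Let p₁ = 0.487, p₀ = 0.0505.
Overall risk P(Y=1) = π·p₁ + (1−π)·p₀ = 0.201×0.487 + 0.799×0.0505 = 0.13824.
Under exogeneity, PAF = [P(Y=1) − p₀] / P(Y=1).
PAF = (0.13824 − 0.0505) / 0.13824 ≈ 0.6347

PAF ≈ 0.635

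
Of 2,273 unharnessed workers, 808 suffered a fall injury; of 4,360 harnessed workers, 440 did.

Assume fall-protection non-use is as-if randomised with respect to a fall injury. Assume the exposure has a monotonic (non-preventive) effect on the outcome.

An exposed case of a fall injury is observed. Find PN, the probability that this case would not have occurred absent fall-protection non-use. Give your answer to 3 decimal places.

p₁ = P(outcome | exposed) = 808/2273 = 0.35548
p₀ = P(outcome | unexposed) = 440/4360 = 0.10092
Under exogeneity and monotonicity, PN = (p₁ − p₀) / p₁.
PN = (0.35548 − 0.10092) / 0.35548 = 0.25456 / 0.35548 ≈ 0.7161

PN ≈ 0.716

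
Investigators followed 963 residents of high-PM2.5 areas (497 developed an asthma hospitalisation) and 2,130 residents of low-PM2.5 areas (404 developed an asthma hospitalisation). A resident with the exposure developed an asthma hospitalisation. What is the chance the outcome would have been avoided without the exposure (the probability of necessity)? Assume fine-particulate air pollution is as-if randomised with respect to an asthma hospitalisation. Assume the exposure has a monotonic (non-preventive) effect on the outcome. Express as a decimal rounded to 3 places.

PN ≈ 0.632

p₁ = P(outcome | exposed) = 497/963 = 0.5161
p₀ = P(outcome | unexposed) = 404/2130 = 0.18967
Under exogeneity and monotonicity, PN = (p₁ − p₀) / p₁.
PN = (0.5161 − 0.18967) / 0.5161 = 0.32642 / 0.5161 ≈ 0.6325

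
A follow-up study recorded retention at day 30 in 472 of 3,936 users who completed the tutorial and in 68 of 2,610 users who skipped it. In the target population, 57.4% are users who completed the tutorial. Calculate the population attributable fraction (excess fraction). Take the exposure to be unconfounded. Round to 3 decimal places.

p₁ = P(outcome | exposed) = 472/3936 = 0.11992
p₀ = P(outcome | unexposed) = 68/2610 = 0.026054
Overall risk P(Y=1) = π·p₁ + (1−π)·p₀ = 0.574×0.11992 + 0.426×0.026054 = 0.079932.
Under exogeneity, PAF = [P(Y=1) − p₀] / P(Y=1).
PAF = (0.079932 − 0.026054) / 0.079932 ≈ 0.6741

PAF ≈ 0.674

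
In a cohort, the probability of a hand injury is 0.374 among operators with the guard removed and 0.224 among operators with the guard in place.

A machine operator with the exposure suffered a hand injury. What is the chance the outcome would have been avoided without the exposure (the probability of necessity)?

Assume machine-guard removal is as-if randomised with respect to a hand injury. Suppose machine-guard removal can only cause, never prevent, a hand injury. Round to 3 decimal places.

Let p₁ = 0.374, p₀ = 0.224.
Under exogeneity and monotonicity, PN = (p₁ − p₀) / p₁.
PN = (0.374 − 0.224) / 0.374 = 0.15 / 0.374 ≈ 0.4011

PN ≈ 0.401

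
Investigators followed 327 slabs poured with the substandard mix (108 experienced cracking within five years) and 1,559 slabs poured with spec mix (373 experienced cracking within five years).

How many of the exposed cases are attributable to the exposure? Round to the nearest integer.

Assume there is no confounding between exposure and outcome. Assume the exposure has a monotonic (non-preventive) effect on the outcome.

about 30 cases

p₁ = P(outcome | exposed) = 108/327 = 0.33028
p₀ = P(outcome | unexposed) = 373/1559 = 0.23926
PN = (p₁ − p₀)/p₁ = (0.33028 − 0.23926) / 0.33028 ≈ 0.27559.
Attributable cases ≈ PN × (exposed cases) = 0.27559 × 108 ≈ 29.76.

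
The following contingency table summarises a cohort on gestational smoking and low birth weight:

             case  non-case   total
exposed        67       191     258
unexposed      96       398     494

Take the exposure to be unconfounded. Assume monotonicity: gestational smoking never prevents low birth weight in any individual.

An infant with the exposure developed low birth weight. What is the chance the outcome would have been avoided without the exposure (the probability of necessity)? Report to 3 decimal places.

PN ≈ 0.252

p₁ = P(outcome | exposed) = 67/258 = 0.25969
p₀ = P(outcome | unexposed) = 96/494 = 0.19433
Under exogeneity and monotonicity, PN = (p₁ − p₀) / p₁.
PN = (0.25969 − 0.19433) / 0.25969 = 0.065358 / 0.25969 ≈ 0.2517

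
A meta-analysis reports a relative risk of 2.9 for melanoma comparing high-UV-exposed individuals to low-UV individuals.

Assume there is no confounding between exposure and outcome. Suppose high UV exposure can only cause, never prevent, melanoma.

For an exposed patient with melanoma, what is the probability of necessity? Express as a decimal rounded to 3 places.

Under exogeneity and monotonicity, PN = (RR − 1) / RR = 1 − 1/RR.
PN = (2.9 − 1) / 2.9 = 1.9 / 2.9 ≈ 0.6552

PN ≈ 0.655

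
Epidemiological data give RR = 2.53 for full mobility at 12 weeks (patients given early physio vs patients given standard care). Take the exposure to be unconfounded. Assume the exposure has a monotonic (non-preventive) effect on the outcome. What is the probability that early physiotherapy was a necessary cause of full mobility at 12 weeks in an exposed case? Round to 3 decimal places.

PN ≈ 0.605

Under exogeneity and monotonicity, PN = (RR − 1) / RR = 1 − 1/RR.
PN = (2.53 − 1) / 2.53 = 1.53 / 2.53 ≈ 0.6047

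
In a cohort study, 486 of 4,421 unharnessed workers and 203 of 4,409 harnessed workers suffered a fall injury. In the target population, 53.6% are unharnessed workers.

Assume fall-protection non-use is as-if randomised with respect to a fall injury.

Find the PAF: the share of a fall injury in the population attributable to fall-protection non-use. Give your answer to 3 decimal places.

PAF ≈ 0.427

p₁ = P(outcome | exposed) = 486/4421 = 0.10993
p₀ = P(outcome | unexposed) = 203/4409 = 0.046042
Overall risk P(Y=1) = π·p₁ + (1−π)·p₀ = 0.536×0.10993 + 0.464×0.046042 = 0.080286.
Under exogeneity, PAF = [P(Y=1) − p₀] / P(Y=1).
PAF = (0.080286 − 0.046042) / 0.080286 ≈ 0.4265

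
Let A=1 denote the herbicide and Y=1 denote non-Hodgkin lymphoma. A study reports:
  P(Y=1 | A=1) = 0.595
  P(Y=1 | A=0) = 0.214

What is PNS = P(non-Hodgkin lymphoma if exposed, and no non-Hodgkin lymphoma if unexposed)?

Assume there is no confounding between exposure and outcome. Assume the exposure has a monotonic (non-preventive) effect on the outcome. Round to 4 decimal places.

PNS ≈ 0.3810

Let p₁ = 0.595, p₀ = 0.214.
Under exogeneity and monotonicity, PNS = p₁ − p₀.
PNS = 0.595 − 0.214 = 0.381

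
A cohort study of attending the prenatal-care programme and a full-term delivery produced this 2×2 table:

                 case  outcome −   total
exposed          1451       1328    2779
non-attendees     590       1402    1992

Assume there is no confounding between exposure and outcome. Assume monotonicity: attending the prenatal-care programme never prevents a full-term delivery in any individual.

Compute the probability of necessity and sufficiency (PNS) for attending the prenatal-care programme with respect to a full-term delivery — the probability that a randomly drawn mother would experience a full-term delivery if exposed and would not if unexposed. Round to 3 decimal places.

PNS ≈ 0.226

p₁ = P(outcome | exposed) = 1451/2779 = 0.52213
p₀ = P(outcome | unexposed) = 590/1992 = 0.29618
Under exogeneity and monotonicity, PNS = p₁ − p₀.
PNS = 0.52213 − 0.29618 = 0.22595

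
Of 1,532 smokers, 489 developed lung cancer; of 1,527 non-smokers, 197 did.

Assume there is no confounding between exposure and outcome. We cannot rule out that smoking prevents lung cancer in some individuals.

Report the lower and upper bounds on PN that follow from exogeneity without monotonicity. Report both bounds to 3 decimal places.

p₁ = P(outcome | exposed) = 489/1532 = 0.31919
p₀ = P(outcome | unexposed) = 197/1527 = 0.12901
Under exogeneity alone the bounds on PN are max{0,(p₁−p₀)/p₁} ≤ PN ≤ min{1,(1−p₀)/p₁}.
  lower = (p₁ − p₀)/p₁ = 0.19018 / 0.31919 ≈ 0.5958
  upper = min{1, (1 − p₀)/p₁} = 0.87099 / 0.31919 ≈ 2.7287 → capped at 1

0.596 ≤ PN ≤ 1.000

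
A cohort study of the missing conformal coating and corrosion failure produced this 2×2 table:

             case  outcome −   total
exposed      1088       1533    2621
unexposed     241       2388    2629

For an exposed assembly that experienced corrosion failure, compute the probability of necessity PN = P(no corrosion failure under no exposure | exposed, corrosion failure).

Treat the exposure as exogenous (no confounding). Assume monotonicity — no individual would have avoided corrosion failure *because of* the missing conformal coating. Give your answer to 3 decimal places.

p₁ = P(outcome | exposed) = 1088/2621 = 0.41511
p₀ = P(outcome | unexposed) = 241/2629 = 0.09167
Under exogeneity and monotonicity, PN = (p₁ − p₀)/p₁.
PN = (0.41511 − 0.09167) / 0.41511 ≈ 0.7792

PN ≈ 0.779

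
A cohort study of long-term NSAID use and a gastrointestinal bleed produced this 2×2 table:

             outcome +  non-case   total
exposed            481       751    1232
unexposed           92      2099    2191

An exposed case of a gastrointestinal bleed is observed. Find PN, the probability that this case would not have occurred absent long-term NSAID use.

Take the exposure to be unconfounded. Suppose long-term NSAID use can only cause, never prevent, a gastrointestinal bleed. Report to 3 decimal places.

p₁ = P(outcome | exposed) = 481/1232 = 0.39042
p₀ = P(outcome | unexposed) = 92/2191 = 0.04199
Under exogeneity and monotonicity, PN = (p₁ − p₀) / p₁.
PN = (0.39042 − 0.04199) / 0.39042 = 0.34843 / 0.39042 ≈ 0.8924

PN ≈ 0.892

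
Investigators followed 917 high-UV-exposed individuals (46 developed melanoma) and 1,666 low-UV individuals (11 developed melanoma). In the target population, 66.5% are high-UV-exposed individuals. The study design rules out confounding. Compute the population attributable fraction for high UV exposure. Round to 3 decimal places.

PAF ≈ 0.814

p₁ = P(outcome | exposed) = 46/917 = 0.050164
p₀ = P(outcome | unexposed) = 11/1666 = 0.0066026
Overall risk P(Y=1) = π·p₁ + (1−π)·p₀ = 0.665×0.050164 + 0.335×0.0066026 = 0.035571.
Under exogeneity, PAF = [P(Y=1) − p₀] / P(Y=1).
PAF = (0.035571 − 0.0066026) / 0.035571 ≈ 0.8144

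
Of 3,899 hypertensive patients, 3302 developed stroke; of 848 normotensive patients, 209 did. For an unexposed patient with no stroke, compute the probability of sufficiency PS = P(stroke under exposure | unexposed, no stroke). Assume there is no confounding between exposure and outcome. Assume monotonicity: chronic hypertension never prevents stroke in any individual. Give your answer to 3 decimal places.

p₁ = P(outcome | exposed) = 3302/3899 = 0.84688
p₀ = P(outcome | unexposed) = 209/848 = 0.24646
Under exogeneity and monotonicity, PS = (p₁ − p₀) / (1 − p₀).
PS = (0.84688 − 0.24646) / (1 − 0.24646) = 0.60042 / 0.75354 ≈ 0.7968

PS ≈ 0.797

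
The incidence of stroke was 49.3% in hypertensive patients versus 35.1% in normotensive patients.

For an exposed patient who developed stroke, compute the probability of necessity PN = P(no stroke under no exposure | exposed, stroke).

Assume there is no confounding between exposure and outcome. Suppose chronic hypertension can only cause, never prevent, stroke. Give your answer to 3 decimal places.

p₁ = 0.493, p₀ = 0.351.
Under exogeneity and monotonicity, PN = (p₁ − p₀) / p₁.
PN = (0.493 − 0.351) / 0.493 = 0.142 / 0.493 ≈ 0.2880

PN ≈ 0.288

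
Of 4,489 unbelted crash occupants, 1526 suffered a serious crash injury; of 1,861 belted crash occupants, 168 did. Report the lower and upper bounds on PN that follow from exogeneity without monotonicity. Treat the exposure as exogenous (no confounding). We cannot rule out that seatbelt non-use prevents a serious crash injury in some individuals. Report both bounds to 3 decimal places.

0.734 ≤ PN ≤ 1.000

p₁ = P(outcome | exposed) = 1526/4489 = 0.33994
p₀ = P(outcome | unexposed) = 168/1861 = 0.090274
Under exogeneity alone the bounds on PN are max{0,(p₁−p₀)/p₁} ≤ PN ≤ min{1,(1−p₀)/p₁}.
  lower = (p₁ − p₀)/p₁ = 0.24967 / 0.33994 ≈ 0.7344
  upper = min{1, (1 − p₀)/p₁} = 0.90973 / 0.33994 ≈ 2.6761 → capped at 1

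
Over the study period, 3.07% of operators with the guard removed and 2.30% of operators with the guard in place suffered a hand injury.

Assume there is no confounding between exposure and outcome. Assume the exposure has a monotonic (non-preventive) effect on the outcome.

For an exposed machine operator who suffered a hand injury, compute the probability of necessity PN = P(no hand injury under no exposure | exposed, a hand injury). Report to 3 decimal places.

p₁ = 0.0307, p₀ = 0.023.
Under exogeneity and monotonicity, PN = (p₁ − p₀) / p₁.
PN = (0.0307 − 0.023) / 0.0307 = 0.0077 / 0.0307 ≈ 0.2508

PN ≈ 0.251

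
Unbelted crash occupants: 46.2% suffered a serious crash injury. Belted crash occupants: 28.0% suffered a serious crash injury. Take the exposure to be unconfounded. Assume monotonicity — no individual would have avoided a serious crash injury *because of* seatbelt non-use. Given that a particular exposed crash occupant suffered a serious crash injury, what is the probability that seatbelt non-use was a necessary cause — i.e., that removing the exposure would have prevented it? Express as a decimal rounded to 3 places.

p₁ = 0.462, p₀ = 0.28.
Under exogeneity and monotonicity, PN = (p₁ − p₀) / p₁.
PN = (0.462 − 0.28) / 0.462 = 0.182 / 0.462 ≈ 0.3939

PN ≈ 0.394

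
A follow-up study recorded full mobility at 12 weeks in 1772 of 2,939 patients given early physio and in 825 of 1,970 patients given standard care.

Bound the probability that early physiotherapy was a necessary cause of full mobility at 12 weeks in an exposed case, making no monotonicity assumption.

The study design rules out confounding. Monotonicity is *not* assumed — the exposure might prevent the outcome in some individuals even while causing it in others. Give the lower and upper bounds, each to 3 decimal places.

p₁ = P(outcome | exposed) = 1772/2939 = 0.60293
p₀ = P(outcome | unexposed) = 825/1970 = 0.41878
Under exogeneity alone the bounds on PN are max{0,(p₁−p₀)/p₁} ≤ PN ≤ min{1,(1−p₀)/p₁}.
  lower = (p₁ − p₀)/p₁ = 0.18414 / 0.60293 ≈ 0.3054
  upper = min{1, (1 − p₀)/p₁} = 0.58122 / 0.60293 ≈ 0.9640

0.305 ≤ PN ≤ 0.964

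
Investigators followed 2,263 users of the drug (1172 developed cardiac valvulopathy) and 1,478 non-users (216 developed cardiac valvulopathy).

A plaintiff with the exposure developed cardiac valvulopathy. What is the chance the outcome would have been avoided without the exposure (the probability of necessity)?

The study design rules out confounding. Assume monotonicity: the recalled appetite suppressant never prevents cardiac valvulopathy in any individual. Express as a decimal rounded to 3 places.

PN ≈ 0.718

p₁ = P(outcome | exposed) = 1172/2263 = 0.5179
p₀ = P(outcome | unexposed) = 216/1478 = 0.14614
Under exogeneity and monotonicity, PN = (p₁ − p₀) / p₁.
PN = (0.5179 − 0.14614) / 0.5179 = 0.37175 / 0.5179 ≈ 0.7178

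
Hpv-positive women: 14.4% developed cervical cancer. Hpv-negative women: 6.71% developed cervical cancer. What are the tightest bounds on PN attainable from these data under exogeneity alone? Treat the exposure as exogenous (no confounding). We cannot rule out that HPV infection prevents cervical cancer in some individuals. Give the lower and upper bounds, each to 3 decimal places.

0.534 ≤ PN ≤ 1.000

p₁ = 0.144, p₀ = 0.0671.
Under exogeneity alone the bounds on PN are max{0,(p₁−p₀)/p₁} ≤ PN ≤ min{1,(1−p₀)/p₁}.
  lower = (p₁ − p₀)/p₁ = 0.0769 / 0.144 ≈ 0.5340
  upper = min{1, (1 − p₀)/p₁} = 0.9329 / 0.144 ≈ 6.4785 → capped at 1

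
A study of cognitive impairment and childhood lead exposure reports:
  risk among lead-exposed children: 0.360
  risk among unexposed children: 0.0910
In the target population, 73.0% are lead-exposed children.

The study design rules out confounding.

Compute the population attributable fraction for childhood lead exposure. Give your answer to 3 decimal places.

PAF ≈ 0.683

Let p₁ = 0.36, p₀ = 0.091.
Overall risk P(Y=1) = π·p₁ + (1−π)·p₀ = 0.73×0.36 + 0.27×0.091 = 0.28737.
Under exogeneity, PAF = [P(Y=1) − p₀] / P(Y=1).
PAF = (0.28737 − 0.091) / 0.28737 ≈ 0.6833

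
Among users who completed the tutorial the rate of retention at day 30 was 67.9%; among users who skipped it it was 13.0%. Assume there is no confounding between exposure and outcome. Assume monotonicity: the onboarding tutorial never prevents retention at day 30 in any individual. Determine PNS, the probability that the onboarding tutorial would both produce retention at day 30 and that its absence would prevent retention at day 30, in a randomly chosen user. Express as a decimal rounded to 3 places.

p₁ = 0.679, p₀ = 0.13.
Under exogeneity and monotonicity, PNS = p₁ − p₀.
PNS = 0.679 − 0.13 = 0.549

PNS ≈ 0.549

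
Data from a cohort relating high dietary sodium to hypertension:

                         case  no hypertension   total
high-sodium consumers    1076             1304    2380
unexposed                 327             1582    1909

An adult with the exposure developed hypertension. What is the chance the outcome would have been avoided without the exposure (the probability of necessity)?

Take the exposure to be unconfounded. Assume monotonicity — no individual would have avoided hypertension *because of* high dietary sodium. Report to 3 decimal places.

p₁ = P(outcome | exposed) = 1076/2380 = 0.4521
p₀ = P(outcome | unexposed) = 327/1909 = 0.17129
Under exogeneity and monotonicity, PN = (p₁ − p₀)/p₁.
PN = (0.4521 − 0.17129) / 0.4521 ≈ 0.6211

PN ≈ 0.621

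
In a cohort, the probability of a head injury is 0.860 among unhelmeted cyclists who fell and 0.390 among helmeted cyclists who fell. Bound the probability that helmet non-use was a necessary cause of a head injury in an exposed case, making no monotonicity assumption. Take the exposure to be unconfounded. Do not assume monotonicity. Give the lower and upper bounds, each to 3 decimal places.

0.547 ≤ PN ≤ 0.709

Let p₁ = 0.86, p₀ = 0.39.
Under exogeneity alone the bounds on PN are max{0,(p₁−p₀)/p₁} ≤ PN ≤ min{1,(1−p₀)/p₁}.
  lower = (p₁ − p₀)/p₁ = 0.47 / 0.86 ≈ 0.5465
  upper = min{1, (1 − p₀)/p₁} = 0.61 / 0.86 ≈ 0.7093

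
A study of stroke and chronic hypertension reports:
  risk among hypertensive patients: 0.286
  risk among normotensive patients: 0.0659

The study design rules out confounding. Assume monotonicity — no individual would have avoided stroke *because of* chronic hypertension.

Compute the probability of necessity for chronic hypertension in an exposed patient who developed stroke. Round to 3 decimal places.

Let p₁ = 0.286, p₀ = 0.0659.
Under exogeneity and monotonicity, PN = (p₁ − p₀) / p₁.
PN = (0.286 − 0.0659) / 0.286 = 0.2201 / 0.286 ≈ 0.7696

PN ≈ 0.770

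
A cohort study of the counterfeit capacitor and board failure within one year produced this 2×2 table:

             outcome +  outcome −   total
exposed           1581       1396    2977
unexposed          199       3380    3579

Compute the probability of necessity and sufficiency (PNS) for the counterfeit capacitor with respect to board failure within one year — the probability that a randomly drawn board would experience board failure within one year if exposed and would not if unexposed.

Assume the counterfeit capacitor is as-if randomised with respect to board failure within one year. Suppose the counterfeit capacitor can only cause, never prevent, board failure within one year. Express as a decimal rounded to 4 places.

PNS ≈ 0.4755

p₁ = P(outcome | exposed) = 1581/2977 = 0.53107
p₀ = P(outcome | unexposed) = 199/3579 = 0.055602
Under exogeneity and monotonicity, PNS = p₁ − p₀.
PNS = 0.53107 − 0.055602 = 0.47547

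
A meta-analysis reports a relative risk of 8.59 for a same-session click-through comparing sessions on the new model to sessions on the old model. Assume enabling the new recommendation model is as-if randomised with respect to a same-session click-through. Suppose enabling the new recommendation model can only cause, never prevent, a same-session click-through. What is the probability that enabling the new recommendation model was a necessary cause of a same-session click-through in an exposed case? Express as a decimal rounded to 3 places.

PN ≈ 0.884

Under exogeneity and monotonicity, PN = (RR − 1) / RR = 1 − 1/RR.
PN = (8.59 − 1) / 8.59 = 7.59 / 8.59 ≈ 0.8836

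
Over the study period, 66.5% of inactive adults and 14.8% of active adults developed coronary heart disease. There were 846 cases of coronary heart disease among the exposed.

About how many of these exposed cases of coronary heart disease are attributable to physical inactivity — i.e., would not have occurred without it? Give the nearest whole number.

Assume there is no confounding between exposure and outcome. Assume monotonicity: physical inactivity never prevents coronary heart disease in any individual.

about 658 cases

p₁ = 0.665, p₀ = 0.148.
PN = (p₁ − p₀)/p₁ = (0.665 − 0.148) / 0.665 ≈ 0.77744.
Attributable cases ≈ PN × (exposed cases) = 0.77744 × 846 ≈ 657.72.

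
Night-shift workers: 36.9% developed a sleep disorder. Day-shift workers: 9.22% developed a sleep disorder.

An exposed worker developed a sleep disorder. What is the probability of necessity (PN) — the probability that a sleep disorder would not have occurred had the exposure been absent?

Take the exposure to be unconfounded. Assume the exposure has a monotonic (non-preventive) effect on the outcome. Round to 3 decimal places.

p₁ = 0.369, p₀ = 0.0922.
Under exogeneity and monotonicity, PN = (p₁ − p₀) / p₁.
PN = (0.369 − 0.0922) / 0.369 = 0.2768 / 0.369 ≈ 0.7501

PN ≈ 0.750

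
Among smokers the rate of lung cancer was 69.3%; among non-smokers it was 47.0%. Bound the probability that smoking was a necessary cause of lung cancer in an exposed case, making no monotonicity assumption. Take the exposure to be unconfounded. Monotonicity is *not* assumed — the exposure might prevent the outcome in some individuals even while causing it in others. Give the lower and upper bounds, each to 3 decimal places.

0.322 ≤ PN ≤ 0.765

p₁ = 0.693, p₀ = 0.47.
Under exogeneity alone the bounds on PN are max{0,(p₁−p₀)/p₁} ≤ PN ≤ min{1,(1−p₀)/p₁}.
  lower = (p₁ − p₀)/p₁ = 0.223 / 0.693 ≈ 0.3218
  upper = min{1, (1 − p₀)/p₁} = 0.53 / 0.693 ≈ 0.7648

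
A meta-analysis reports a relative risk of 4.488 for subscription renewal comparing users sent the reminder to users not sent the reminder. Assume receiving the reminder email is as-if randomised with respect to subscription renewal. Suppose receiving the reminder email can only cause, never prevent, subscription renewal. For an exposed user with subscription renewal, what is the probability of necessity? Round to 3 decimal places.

Under exogeneity and monotonicity, PN = (RR − 1) / RR = 1 − 1/RR.
PN = (4.488 − 1) / 4.488 = 3.488 / 4.488 ≈ 0.7772

PN ≈ 0.777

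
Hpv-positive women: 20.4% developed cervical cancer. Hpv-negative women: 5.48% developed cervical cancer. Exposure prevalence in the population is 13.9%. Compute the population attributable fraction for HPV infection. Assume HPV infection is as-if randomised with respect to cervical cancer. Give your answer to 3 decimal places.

p₁ = 0.204, p₀ = 0.0548.
Overall risk P(Y=1) = π·p₁ + (1−π)·p₀ = 0.139×0.204 + 0.861×0.0548 = 0.075539.
Under exogeneity, PAF = [P(Y=1) − p₀] / P(Y=1).
PAF = (0.075539 − 0.0548) / 0.075539 ≈ 0.2745

PAF ≈ 0.275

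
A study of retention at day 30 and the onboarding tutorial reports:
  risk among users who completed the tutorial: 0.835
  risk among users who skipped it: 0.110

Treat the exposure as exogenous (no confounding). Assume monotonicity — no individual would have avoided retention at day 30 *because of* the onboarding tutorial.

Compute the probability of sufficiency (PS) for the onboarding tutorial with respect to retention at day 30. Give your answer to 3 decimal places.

PS ≈ 0.815

Let p₁ = 0.835, p₀ = 0.11.
Under exogeneity and monotonicity, PS = (p₁ − p₀) / (1 − p₀).
PS = (0.835 − 0.11) / (1 − 0.11) = 0.725 / 0.89 ≈ 0.8146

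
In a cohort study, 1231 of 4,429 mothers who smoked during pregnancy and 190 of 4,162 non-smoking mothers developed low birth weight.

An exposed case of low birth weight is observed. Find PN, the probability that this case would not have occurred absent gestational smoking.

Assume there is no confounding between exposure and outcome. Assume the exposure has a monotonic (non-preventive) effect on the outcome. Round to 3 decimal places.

p₁ = P(outcome | exposed) = 1231/4429 = 0.27794
p₀ = P(outcome | unexposed) = 190/4162 = 0.045651
Under exogeneity and monotonicity, PN = (p₁ − p₀) / p₁.
PN = (0.27794 − 0.045651) / 0.27794 = 0.23229 / 0.27794 ≈ 0.8358

PN ≈ 0.836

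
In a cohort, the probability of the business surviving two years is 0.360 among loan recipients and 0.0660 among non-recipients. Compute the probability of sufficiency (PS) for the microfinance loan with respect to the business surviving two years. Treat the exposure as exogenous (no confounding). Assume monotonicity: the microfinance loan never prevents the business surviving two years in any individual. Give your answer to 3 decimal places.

PS ≈ 0.315

Let p₁ = 0.36, p₀ = 0.066.
Under exogeneity and monotonicity, PS = (p₁ − p₀) / (1 − p₀).
PS = (0.36 − 0.066) / (1 − 0.066) = 0.294 / 0.934 ≈ 0.3148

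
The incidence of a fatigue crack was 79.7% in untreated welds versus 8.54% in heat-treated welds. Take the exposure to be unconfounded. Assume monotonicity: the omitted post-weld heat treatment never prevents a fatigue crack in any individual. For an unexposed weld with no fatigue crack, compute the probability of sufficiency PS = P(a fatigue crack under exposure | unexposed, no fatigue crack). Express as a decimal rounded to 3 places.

p₁ = 0.797, p₀ = 0.0854.
Under exogeneity and monotonicity, PS = (p₁ − p₀) / (1 − p₀).
PS = (0.797 − 0.0854) / (1 − 0.0854) = 0.7116 / 0.9146 ≈ 0.7780

PS ≈ 0.778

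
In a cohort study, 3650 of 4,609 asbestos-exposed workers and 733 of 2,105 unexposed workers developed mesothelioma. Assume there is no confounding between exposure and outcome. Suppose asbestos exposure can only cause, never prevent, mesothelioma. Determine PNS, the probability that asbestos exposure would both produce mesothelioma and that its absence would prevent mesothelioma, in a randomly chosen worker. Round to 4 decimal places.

PNS ≈ 0.4437

p₁ = P(outcome | exposed) = 3650/4609 = 0.79193
p₀ = P(outcome | unexposed) = 733/2105 = 0.34822
Under exogeneity and monotonicity, PNS = p₁ − p₀.
PNS = 0.79193 − 0.34822 = 0.44371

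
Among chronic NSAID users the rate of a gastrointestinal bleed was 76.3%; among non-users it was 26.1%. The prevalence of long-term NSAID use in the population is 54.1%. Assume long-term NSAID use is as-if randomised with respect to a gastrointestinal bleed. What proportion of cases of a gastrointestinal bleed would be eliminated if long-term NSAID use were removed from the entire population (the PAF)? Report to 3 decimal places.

p₁ = 0.763, p₀ = 0.261.
Overall risk P(Y=1) = π·p₁ + (1−π)·p₀ = 0.541×0.763 + 0.459×0.261 = 0.53258.
Under exogeneity, PAF = [P(Y=1) − p₀] / P(Y=1).
PAF = (0.53258 − 0.261) / 0.53258 ≈ 0.5099

PAF ≈ 0.510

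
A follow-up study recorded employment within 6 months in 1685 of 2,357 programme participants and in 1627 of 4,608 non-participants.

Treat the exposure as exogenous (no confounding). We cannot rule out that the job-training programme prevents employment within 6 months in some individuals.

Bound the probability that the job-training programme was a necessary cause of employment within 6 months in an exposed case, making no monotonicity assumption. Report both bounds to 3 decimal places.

0.506 ≤ PN ≤ 0.905

p₁ = P(outcome | exposed) = 1685/2357 = 0.71489
p₀ = P(outcome | unexposed) = 1627/4608 = 0.35308
Under exogeneity alone the bounds on PN are max{0,(p₁−p₀)/p₁} ≤ PN ≤ min{1,(1−p₀)/p₁}.
  lower = (p₁ − p₀)/p₁ = 0.36181 / 0.71489 ≈ 0.5061
  upper = min{1, (1 − p₀)/p₁} = 0.64692 / 0.71489 ≈ 0.9049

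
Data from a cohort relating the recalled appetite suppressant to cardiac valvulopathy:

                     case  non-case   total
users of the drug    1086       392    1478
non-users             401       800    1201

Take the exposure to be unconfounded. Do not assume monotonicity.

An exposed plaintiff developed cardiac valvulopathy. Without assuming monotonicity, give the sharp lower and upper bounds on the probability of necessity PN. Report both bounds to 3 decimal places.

p₁ = P(outcome | exposed) = 1086/1478 = 0.73478
p₀ = P(outcome | unexposed) = 401/1201 = 0.33389
Under exogeneity alone the bounds on PN are max{0,(p₁−p₀)/p₁} ≤ PN ≤ min{1,(1−p₀)/p₁}.
  lower = (p₁ − p₀)/p₁ = 0.40089 / 0.73478 ≈ 0.5456
  upper = min{1, (1 − p₀)/p₁} = 0.66611 / 0.73478 ≈ 0.9065

0.546 ≤ PN ≤ 0.907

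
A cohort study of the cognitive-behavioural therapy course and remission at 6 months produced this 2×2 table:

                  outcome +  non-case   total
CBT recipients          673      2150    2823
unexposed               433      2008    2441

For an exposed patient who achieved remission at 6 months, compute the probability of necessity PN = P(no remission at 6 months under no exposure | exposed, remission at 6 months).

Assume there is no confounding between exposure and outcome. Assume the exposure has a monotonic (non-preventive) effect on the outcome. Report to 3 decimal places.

p₁ = P(outcome | exposed) = 673/2823 = 0.2384
p₀ = P(outcome | unexposed) = 433/2441 = 0.17739
Under exogeneity and monotonicity, PN = (p₁ − p₀)/p₁.
PN = (0.2384 − 0.17739) / 0.2384 ≈ 0.2559

PN ≈ 0.256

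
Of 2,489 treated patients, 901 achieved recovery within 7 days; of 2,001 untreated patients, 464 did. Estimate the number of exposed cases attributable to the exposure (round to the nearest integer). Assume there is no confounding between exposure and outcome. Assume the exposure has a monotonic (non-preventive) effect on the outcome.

about 324 cases

p₁ = P(outcome | exposed) = 901/2489 = 0.36199
p₀ = P(outcome | unexposed) = 464/2001 = 0.23188
PN = (p₁ − p₀)/p₁ = (0.36199 − 0.23188) / 0.36199 ≈ 0.35942.
Attributable cases ≈ PN × (exposed cases) = 0.35942 × 901 ≈ 323.84.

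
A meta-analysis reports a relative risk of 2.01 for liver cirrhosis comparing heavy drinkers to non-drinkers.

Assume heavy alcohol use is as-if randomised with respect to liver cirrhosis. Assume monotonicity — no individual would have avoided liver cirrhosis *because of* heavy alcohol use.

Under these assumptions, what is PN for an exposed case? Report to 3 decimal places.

Under exogeneity and monotonicity, PN = (RR − 1) / RR = 1 − 1/RR.
PN = (2.01 − 1) / 2.01 = 1.01 / 2.01 ≈ 0.5025

PN ≈ 0.502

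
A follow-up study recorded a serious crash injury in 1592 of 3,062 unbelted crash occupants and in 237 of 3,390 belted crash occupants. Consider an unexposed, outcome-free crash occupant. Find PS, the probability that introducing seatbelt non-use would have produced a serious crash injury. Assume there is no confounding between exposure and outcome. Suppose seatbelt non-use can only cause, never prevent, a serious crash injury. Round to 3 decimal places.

p₁ = P(outcome | exposed) = 1592/3062 = 0.51992
p₀ = P(outcome | unexposed) = 237/3390 = 0.069912
Under exogeneity and monotonicity, PS = (p₁ − p₀) / (1 − p₀).
PS = (0.51992 − 0.069912) / (1 − 0.069912) = 0.45001 / 0.93009 ≈ 0.4838

PS ≈ 0.484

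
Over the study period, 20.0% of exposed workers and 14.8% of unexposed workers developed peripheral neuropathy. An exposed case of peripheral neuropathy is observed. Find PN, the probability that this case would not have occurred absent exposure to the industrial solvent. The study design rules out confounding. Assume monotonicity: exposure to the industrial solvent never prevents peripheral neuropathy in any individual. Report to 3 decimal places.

p₁ = 0.2, p₀ = 0.148.
Under exogeneity and monotonicity, PN = (p₁ − p₀) / p₁.
PN = (0.2 − 0.148) / 0.2 = 0.052 / 0.2 ≈ 0.2600

PN ≈ 0.260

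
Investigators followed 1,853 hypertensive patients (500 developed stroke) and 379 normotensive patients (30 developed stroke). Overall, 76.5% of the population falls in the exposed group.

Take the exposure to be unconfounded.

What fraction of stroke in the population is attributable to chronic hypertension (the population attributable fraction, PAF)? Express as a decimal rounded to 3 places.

PAF ≈ 0.648

p₁ = P(outcome | exposed) = 500/1853 = 0.26983
p₀ = P(outcome | unexposed) = 30/379 = 0.079156
Overall risk P(Y=1) = π·p₁ + (1−π)·p₀ = 0.765×0.26983 + 0.235×0.079156 = 0.22502.
Under exogeneity, PAF = [P(Y=1) − p₀] / P(Y=1).
PAF = (0.22502 − 0.079156) / 0.22502 ≈ 0.6482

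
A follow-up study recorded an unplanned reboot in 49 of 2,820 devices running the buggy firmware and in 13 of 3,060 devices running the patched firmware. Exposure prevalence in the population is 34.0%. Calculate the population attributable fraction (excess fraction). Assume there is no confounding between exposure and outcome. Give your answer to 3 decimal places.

p₁ = P(outcome | exposed) = 49/2820 = 0.017376
p₀ = P(outcome | unexposed) = 13/3060 = 0.0042484
Overall risk P(Y=1) = π·p₁ + (1−π)·p₀ = 0.34×0.017376 + 0.66×0.0042484 = 0.0087117.
Under exogeneity, PAF = [P(Y=1) − p₀] / P(Y=1).
PAF = (0.0087117 − 0.0042484) / 0.0087117 ≈ 0.5123

PAF ≈ 0.512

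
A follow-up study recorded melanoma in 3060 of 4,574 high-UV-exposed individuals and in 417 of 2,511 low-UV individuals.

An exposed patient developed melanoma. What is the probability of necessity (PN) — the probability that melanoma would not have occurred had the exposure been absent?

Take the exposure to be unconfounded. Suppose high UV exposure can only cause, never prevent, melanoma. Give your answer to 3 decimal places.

p₁ = P(outcome | exposed) = 3060/4574 = 0.669
p₀ = P(outcome | unexposed) = 417/2511 = 0.16607
Under exogeneity and monotonicity, PN = (p₁ − p₀) / p₁.
PN = (0.669 − 0.16607) / 0.669 = 0.50293 / 0.669 ≈ 0.7518

PN ≈ 0.752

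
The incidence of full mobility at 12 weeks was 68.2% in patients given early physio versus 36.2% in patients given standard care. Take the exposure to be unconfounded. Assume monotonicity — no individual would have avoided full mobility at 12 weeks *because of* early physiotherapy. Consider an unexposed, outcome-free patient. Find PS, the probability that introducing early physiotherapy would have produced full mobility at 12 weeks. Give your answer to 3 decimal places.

PS ≈ 0.502

p₁ = 0.682, p₀ = 0.362.
Under exogeneity and monotonicity, PS = (p₁ − p₀) / (1 − p₀).
PS = (0.682 − 0.362) / (1 − 0.362) = 0.32 / 0.638 ≈ 0.5016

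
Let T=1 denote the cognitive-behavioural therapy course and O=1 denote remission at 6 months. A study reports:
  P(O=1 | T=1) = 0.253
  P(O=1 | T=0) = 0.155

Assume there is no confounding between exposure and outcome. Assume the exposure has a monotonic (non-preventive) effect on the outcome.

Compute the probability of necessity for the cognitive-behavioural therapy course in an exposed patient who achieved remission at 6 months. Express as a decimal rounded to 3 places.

Let p₁ = 0.253, p₀ = 0.155.
Under exogeneity and monotonicity, PN = (p₁ − p₀) / p₁.
PN = (0.253 − 0.155) / 0.253 = 0.098 / 0.253 ≈ 0.3874

PN ≈ 0.387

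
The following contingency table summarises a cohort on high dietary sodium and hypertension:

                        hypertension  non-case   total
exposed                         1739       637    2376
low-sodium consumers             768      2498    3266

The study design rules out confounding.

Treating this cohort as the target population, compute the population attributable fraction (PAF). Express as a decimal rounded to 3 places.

p₁ = P(outcome | exposed) = 1739/2376 = 0.7319
p₀ = P(outcome | unexposed) = 768/3266 = 0.23515
Exposure prevalence π = 2376/5642 = 0.42113; overall risk P(Y=1) = 0.44435.
Under exogeneity, PAF = [P(Y=1) − p₀]/P(Y=1).
PAF = (0.44435 − 0.23515) / 0.44435 ≈ 0.4708

PAF ≈ 0.471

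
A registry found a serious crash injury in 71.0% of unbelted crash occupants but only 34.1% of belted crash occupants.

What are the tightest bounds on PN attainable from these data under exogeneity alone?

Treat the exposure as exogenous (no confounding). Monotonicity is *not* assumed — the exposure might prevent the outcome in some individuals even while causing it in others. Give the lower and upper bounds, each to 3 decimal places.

0.520 ≤ PN ≤ 0.928

p₁ = 0.71, p₀ = 0.341.
Under exogeneity alone the bounds on PN are max{0,(p₁−p₀)/p₁} ≤ PN ≤ min{1,(1−p₀)/p₁}.
  lower = (p₁ − p₀)/p₁ = 0.369 / 0.71 ≈ 0.5197
  upper = min{1, (1 − p₀)/p₁} = 0.659 / 0.71 ≈ 0.9282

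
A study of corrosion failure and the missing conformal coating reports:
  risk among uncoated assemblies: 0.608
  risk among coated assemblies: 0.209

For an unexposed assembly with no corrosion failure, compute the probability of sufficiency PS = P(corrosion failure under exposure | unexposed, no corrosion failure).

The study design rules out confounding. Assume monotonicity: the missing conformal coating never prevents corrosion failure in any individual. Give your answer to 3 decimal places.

Let p₁ = 0.608, p₀ = 0.209.
Under exogeneity and monotonicity, PS = (p₁ − p₀) / (1 − p₀).
PS = (0.608 − 0.209) / (1 − 0.209) = 0.399 / 0.791 ≈ 0.5044

PS ≈ 0.504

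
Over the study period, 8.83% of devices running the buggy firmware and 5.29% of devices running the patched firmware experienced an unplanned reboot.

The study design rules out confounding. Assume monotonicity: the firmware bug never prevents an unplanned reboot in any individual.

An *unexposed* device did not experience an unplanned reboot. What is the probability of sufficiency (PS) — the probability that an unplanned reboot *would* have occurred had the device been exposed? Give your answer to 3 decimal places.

p₁ = 0.0883, p₀ = 0.0529.
Under exogeneity and monotonicity, PS = (p₁ − p₀) / (1 − p₀).
PS = (0.0883 − 0.0529) / (1 − 0.0529) = 0.0354 / 0.9471 ≈ 0.0374

PS ≈ 0.037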